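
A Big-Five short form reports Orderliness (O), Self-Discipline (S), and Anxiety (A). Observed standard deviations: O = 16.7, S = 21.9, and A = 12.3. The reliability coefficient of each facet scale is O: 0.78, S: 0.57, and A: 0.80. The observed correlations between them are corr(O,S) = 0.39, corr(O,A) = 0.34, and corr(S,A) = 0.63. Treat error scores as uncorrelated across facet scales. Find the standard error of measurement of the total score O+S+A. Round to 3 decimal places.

17.258

Var(total) = 909.79 + 764.354 = 1674.14.
True-score variance = 611.944 + 764.354 = 1376.3, so reliability = 0.8221.
Error variance = 1674.14 − 1376.3 = 297.846; SEM = √297.846 = 17.258.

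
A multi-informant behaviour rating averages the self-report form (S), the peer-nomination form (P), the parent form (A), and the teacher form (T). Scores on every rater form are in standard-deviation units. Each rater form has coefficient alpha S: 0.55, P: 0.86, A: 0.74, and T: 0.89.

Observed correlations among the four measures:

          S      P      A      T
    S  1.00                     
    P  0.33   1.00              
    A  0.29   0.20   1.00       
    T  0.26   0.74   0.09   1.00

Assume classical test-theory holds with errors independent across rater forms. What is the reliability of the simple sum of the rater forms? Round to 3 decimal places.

0.877

Var(S+P+A+T) = 4 + 2·[0.33 + 0.29 + 0.26 + 0.20 + 0.74 + 0.09] = 4 + 3.82 = 7.82.
Because errors are independent across components, Cov(Tᵢ,Tⱼ) = Cov(Xᵢ,Xⱼ); the off-diagonal part of the true-score variance is the same as above.
True-score variance = [0.55 + 0.86 + 0.74 + 0.89] + 3.82 = 3.04 + 3.82 = 6.86.
Reliability = 6.86 / 7.82 = 0.877.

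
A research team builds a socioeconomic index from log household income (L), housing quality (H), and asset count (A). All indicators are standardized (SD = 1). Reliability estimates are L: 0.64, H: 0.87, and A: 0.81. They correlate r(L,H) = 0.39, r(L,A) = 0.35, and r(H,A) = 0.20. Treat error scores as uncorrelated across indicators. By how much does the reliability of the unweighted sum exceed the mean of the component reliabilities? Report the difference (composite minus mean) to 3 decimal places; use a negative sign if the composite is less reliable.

0.087

Var(sum) = 3 + 1.88 = 4.88; true-score variance = 2.32 + 1.88 = 4.2; composite reliability = 0.8607.
Mean component reliability = 0.7733.
Difference = 0.8607 − 0.7733 = 0.087.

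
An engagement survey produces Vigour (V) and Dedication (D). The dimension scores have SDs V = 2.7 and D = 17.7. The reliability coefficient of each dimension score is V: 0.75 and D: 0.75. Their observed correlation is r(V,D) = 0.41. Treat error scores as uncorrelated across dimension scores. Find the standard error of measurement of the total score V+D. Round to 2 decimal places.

Var(total) = 320.58 + 39.1878 = 359.768.
True-score variance = 240.435 + 39.1878 = 279.623, so reliability = 0.7772.
Error variance = 359.768 − 279.623 = 80.145; SEM = √80.145 = 8.95.

8.95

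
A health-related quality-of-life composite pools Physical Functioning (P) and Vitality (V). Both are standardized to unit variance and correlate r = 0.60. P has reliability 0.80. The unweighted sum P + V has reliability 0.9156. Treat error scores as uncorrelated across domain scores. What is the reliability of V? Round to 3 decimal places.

0.930

Var(P+V) = 2 + 2·0.60 = 3.200.
True-score variance = ρ_P + ρ_V + 2·0.60, so 0.9156 = (0.80 + ρ_V + 1.20) / 3.200.
ρ_V = 0.9156·3.200 − 0.80 − 1.20 = 0.930.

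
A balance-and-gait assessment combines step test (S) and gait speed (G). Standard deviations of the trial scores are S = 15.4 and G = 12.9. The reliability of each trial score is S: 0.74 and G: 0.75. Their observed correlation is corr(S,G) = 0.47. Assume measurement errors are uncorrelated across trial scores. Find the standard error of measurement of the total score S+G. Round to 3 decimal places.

10.162

Var(total) = 403.57 + 186.74 = 590.31.
True-score variance = 300.306 + 186.74 = 487.046, so reliability = 0.8251.
Error variance = 590.31 − 487.046 = 103.264; SEM = √103.264 = 10.162.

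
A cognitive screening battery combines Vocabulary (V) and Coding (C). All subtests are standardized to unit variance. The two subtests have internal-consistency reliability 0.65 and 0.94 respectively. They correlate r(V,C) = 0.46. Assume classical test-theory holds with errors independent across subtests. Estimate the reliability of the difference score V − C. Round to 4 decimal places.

0.6204

Var(V−C) = 1 + 1 − 2·0.46 = 2 − 0.92 = 1.08.
Because errors are independent across components, Cov(Tᵢ,Tⱼ) = Cov(Xᵢ,Xⱼ); the off-diagonal part of the true-score variance is the same as above.
True-score variance = [0.65 + 0.94] − 0.92 = 1.59 − 0.92 = 0.67.
Reliability = 0.67 / 1.08 = 0.6204.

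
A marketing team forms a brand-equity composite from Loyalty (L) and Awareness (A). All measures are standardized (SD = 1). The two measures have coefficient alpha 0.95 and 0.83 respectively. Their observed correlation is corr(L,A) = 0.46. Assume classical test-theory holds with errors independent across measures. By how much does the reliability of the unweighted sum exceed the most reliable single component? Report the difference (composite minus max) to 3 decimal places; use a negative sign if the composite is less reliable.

-0.025

Var(sum) = 2 + 0.92 = 2.92; true-score variance = 1.78 + 0.92 = 2.7; composite reliability = 0.9247.
Max component reliability = 0.9500.
Difference = 0.9247 − 0.9500 = -0.025.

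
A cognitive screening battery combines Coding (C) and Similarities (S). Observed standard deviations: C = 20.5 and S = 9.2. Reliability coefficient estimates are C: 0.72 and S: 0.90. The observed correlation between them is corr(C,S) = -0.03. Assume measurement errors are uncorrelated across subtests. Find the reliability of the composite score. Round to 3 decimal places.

0.744

Var(C+S) = 20.5² + 9.2² + 2·[20.5·9.2·(-0.03)] = 504.89 − 11.316 = 493.574.
Under uncorrelated errors the observed covariances equal the true-score covariances, so only the own-variance terms attenuate.
True-score variance = [20.5²·0.72 + 9.2²·0.90] − 11.316 = 378.756 − 11.316 = 367.44.
Reliability = 367.44 / 493.574 = 0.744.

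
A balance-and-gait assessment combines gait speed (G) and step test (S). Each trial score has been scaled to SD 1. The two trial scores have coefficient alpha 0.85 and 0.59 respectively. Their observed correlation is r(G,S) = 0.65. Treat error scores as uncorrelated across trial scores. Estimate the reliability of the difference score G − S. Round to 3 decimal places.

Var(G−S) = 1 + 1 − 2·0.65 = 2 − 1.3 = 0.7.
Because errors are independent across components, Cov(Tᵢ,Tⱼ) = Cov(Xᵢ,Xⱼ); the off-diagonal part of the true-score variance is the same as above.
True-score variance = [0.85 + 0.59] − 1.3 = 1.44 − 1.3 = 0.14.
Reliability = 0.14 / 0.7 = 0.200.

0.200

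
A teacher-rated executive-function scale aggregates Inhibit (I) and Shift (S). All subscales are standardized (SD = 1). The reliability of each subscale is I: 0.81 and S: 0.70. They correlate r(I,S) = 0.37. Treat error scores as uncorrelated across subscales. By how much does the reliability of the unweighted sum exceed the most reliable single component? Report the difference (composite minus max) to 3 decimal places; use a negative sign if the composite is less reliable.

0.011

Var(sum) = 2 + 0.74 = 2.74; true-score variance = 1.51 + 0.74 = 2.25; composite reliability = 0.8212.
Max component reliability = 0.8100.
Difference = 0.8212 − 0.8100 = 0.011.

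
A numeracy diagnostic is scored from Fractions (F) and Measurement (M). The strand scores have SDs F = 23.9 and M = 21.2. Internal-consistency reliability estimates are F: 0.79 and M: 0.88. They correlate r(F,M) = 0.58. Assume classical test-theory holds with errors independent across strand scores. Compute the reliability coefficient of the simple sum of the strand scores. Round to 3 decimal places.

0.892

Var(F+M) = 23.9² + 21.2² + 2·[23.9·21.2·0.58] = 1020.65 + 587.749 = 1608.4.
Because errors are independent across components, Cov(Tᵢ,Tⱼ) = Cov(Xᵢ,Xⱼ); the off-diagonal part of the true-score variance is the same as above.
True-score variance = [23.9²·0.79 + 21.2²·0.88] + 587.749 = 846.763 + 587.749 = 1434.51.
Reliability = 1434.51 / 1608.4 = 0.892.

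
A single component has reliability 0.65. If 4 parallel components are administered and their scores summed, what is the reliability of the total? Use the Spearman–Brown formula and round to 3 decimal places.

0.881

ρ_k = kρ / (1 + (k−1)ρ) = 4·0.65 / (1 + 3·0.65) = 2.600 / 2.950 = 0.881.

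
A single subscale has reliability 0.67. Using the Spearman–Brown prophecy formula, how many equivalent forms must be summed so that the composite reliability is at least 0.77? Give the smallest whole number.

2

k ≥ ρ*(1−ρ₁)/(ρ₁(1−ρ*)) = 0.77·0.33 / (0.67·0.23) = 1.649.
Smallest integer k = 2.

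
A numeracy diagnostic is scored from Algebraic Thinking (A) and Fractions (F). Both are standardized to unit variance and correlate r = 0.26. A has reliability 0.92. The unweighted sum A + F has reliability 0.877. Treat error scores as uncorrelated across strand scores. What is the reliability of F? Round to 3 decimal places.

Var(A+F) = 2 + 2·0.26 = 2.520.
True-score variance = ρ_A + ρ_F + 2·0.26, so 0.877 = (0.92 + ρ_F + 0.52) / 2.520.
ρ_F = 0.877·2.520 − 0.92 − 0.52 = 0.770.

0.770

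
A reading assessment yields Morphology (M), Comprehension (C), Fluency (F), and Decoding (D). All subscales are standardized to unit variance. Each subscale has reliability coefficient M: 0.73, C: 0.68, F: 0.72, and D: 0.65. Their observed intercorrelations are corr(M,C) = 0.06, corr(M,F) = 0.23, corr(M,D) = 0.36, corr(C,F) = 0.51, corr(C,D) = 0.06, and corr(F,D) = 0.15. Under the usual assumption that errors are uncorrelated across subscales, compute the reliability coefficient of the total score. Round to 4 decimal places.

0.8190

Var(M+C+F+D) = 4 + 2·[0.06 + 0.23 + 0.36 + 0.51 + 0.06 + 0.15] = 4 + 2.74 = 6.74.
With uncorrelated errors the cross-covariances are all true-score covariance, so they carry over unchanged; only the diagonal terms shrink to ρᵢσᵢ².
True-score variance = [0.73 + 0.68 + 0.72 + 0.65] + 2.74 = 2.78 + 2.74 = 5.52.
Reliability = 5.52 / 6.74 = 0.8190.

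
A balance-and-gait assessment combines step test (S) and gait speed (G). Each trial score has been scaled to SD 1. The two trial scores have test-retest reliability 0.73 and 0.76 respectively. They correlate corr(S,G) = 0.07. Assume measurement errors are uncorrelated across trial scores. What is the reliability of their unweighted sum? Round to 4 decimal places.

0.7617

Var(S+G) = 2 + 2·[0.07] = 2 + 0.14 = 2.14.
With uncorrelated errors the cross-covariances are all true-score covariance, so they carry over unchanged; only the diagonal terms shrink to ρᵢσᵢ².
True-score variance = [0.73 + 0.76] + 0.14 = 1.49 + 0.14 = 1.63.
Reliability = 1.63 / 2.14 = 0.7617.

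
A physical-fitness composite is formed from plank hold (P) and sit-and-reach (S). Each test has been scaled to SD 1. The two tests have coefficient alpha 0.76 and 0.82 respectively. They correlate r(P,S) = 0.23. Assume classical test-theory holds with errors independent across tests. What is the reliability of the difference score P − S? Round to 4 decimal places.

0.7273

Var(P−S) = 1 + 1 − 2·0.23 = 2 − 0.46 = 1.54.
With uncorrelated errors the cross-covariances are all true-score covariance, so they carry over unchanged; only the diagonal terms shrink to ρᵢσᵢ².
True-score variance = [0.76 + 0.82] − 0.46 = 1.58 − 0.46 = 1.12.
Reliability = 1.12 / 1.54 = 0.7273.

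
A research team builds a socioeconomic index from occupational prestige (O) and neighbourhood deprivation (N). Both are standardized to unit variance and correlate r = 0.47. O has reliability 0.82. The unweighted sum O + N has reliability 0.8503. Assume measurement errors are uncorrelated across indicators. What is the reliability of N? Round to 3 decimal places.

Var(O+N) = 2 + 2·0.47 = 2.940.
True-score variance = ρ_O + ρ_N + 2·0.47, so 0.8503 = (0.82 + ρ_N + 0.94) / 2.940.
ρ_N = 0.8503·2.940 − 0.82 − 0.94 = 0.740.

0.740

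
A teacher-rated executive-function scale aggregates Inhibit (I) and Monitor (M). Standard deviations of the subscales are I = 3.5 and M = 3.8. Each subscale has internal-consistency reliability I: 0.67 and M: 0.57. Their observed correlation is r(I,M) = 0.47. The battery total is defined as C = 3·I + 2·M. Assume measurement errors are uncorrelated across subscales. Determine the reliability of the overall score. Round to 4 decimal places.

Var(C) = 3²·3.5² + 2²·3.8² + 2·[6·3.5·3.8·0.47] = 168.01 + 75.012 = 243.022.
With uncorrelated errors the cross-covariances are all true-score covariance, so they carry over unchanged; only the diagonal terms shrink to ρᵢσᵢ².
True-score variance = [3²·3.5²·0.67 + 2²·3.8²·0.57] + 75.012 = 106.791 + 75.012 = 181.803.
Reliability = 181.803 / 243.022 = 0.7481.

0.7481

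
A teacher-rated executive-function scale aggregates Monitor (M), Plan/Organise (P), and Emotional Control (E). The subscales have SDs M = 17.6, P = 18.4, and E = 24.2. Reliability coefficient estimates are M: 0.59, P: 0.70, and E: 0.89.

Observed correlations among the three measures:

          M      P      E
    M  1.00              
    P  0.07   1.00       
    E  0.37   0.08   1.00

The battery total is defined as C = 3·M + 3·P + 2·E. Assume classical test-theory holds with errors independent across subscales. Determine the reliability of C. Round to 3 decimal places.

Var(C) = 3²·17.6² + 3²·18.4² + 2²·24.2² + 2·[9·17.6·18.4·0.07 + 6·17.6·24.2·0.37 + 6·18.4·24.2·0.08] = 8177.44 + 2726.59 = 10904.
Because errors are independent across components, Cov(Tᵢ,Tⱼ) = Cov(Xᵢ,Xⱼ); the off-diagonal part of the true-score variance is the same as above.
True-score variance = [3²·17.6²·0.59 + 3²·18.4²·0.70 + 2²·24.2²·0.89] + 2726.59 = 5862.63 + 2726.59 = 8589.22.
Reliability = 8589.22 / 10904 = 0.788.

0.788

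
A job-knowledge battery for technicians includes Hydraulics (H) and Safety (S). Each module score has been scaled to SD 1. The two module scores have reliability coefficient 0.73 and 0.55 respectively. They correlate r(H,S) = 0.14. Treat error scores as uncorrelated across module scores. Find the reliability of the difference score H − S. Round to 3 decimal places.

Var(H−S) = 1 + 1 − 2·0.14 = 2 − 0.28 = 1.72.
With uncorrelated errors the cross-covariances are all true-score covariance, so they carry over unchanged; only the diagonal terms shrink to ρᵢσᵢ².
True-score variance = [0.73 + 0.55] − 0.28 = 1.28 − 0.28 = 1.
Reliability = 1 / 1.72 = 0.581.

0.581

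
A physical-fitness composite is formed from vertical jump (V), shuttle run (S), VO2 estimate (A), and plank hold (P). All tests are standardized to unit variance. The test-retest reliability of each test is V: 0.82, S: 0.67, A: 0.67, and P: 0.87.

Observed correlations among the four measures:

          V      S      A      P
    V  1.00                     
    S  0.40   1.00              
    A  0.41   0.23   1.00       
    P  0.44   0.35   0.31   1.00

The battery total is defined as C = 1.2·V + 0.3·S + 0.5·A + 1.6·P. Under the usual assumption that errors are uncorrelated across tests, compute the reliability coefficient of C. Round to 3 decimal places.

Var(C) = 1.2² + 0.3² + 0.5² + 1.6² + 2·[0.36·0.40 + 0.6·0.41 + 1.92·0.44 + 0.15·0.23 + 0.48·0.35 + 0.8·0.31] = 4.34 + 3.3706 = 7.7106.
With uncorrelated errors the cross-covariances are all true-score covariance, so they carry over unchanged; only the diagonal terms shrink to ρᵢσᵢ².
True-score variance = [1.2²·0.82 + 0.3²·0.67 + 0.5²·0.67 + 1.6²·0.87] + 3.3706 = 3.6358 + 3.3706 = 7.0064.
Reliability = 7.0064 / 7.7106 = 0.909.

0.909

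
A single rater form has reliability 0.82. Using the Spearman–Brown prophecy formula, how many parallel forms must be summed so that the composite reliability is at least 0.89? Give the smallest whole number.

2

k ≥ ρ*(1−ρ₁)/(ρ₁(1−ρ*)) = 0.89·0.18 / (0.82·0.11) = 1.776.
Smallest integer k = 2.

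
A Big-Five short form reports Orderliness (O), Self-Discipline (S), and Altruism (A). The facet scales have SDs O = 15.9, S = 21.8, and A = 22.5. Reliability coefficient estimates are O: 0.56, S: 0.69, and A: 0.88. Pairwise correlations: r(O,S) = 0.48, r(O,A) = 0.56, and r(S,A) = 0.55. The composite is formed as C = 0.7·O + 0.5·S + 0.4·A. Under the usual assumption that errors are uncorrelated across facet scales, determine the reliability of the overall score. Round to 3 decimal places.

0.847

Var(C) = 0.7²·15.9² + 0.5²·21.8² + 0.4²·22.5² + 2·[0.35·15.9·21.8·0.48 + 0.28·15.9·22.5·0.56 + 0.2·21.8·22.5·0.55] = 323.687 + 336.565 = 660.252.
Under uncorrelated errors the observed covariances equal the true-score covariances, so only the own-variance terms attenuate.
True-score variance = [0.7²·15.9²·0.56 + 0.5²·21.8²·0.69 + 0.4²·22.5²·0.88] + 336.565 = 222.63 + 336.565 = 559.195.
Reliability = 559.195 / 660.252 = 0.847.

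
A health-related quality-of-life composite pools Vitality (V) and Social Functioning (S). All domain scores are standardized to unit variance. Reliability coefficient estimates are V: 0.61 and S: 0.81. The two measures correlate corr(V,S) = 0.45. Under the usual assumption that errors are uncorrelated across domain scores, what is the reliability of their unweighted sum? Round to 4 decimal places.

0.8000

Var(V+S) = 2 + 2·[0.45] = 2 + 0.9 = 2.9.
Because errors are independent across components, Cov(Tᵢ,Tⱼ) = Cov(Xᵢ,Xⱼ); the off-diagonal part of the true-score variance is the same as above.
True-score variance = [0.61 + 0.81] + 0.9 = 1.42 + 0.9 = 2.32.
Reliability = 2.32 / 2.9 = 0.8000.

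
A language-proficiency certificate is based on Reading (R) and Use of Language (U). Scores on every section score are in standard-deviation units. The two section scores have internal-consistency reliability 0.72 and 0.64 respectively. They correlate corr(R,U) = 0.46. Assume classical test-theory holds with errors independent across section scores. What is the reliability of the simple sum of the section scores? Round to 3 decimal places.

Var(R+U) = 2 + 2·[0.46] = 2 + 0.92 = 2.92.
Under uncorrelated errors the observed covariances equal the true-score covariances, so only the own-variance terms attenuate.
True-score variance = [0.72 + 0.64] + 0.92 = 1.36 + 0.92 = 2.28.
Reliability = 2.28 / 2.92 = 0.781.

0.781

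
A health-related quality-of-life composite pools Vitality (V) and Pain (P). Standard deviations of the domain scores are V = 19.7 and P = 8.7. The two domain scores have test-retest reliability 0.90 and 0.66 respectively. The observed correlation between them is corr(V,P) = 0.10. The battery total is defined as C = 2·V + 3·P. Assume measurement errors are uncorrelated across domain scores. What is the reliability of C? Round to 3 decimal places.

0.841

Var(C) = 2²·19.7² + 3²·8.7² + 2·[6·19.7·8.7·0.10] = 2233.57 + 205.668 = 2439.24.
Under uncorrelated errors the observed covariances equal the true-score covariances, so only the own-variance terms attenuate.
True-score variance = [2²·19.7²·0.90 + 3²·8.7²·0.66] + 205.668 = 1846.72 + 205.668 = 2052.39.
Reliability = 2052.39 / 2439.24 = 0.841.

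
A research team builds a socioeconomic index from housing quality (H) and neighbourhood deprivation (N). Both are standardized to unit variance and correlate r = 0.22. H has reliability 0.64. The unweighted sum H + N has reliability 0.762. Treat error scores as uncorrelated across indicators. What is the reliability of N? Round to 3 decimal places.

0.779

Var(H+N) = 2 + 2·0.22 = 2.440.
True-score variance = ρ_H + ρ_N + 2·0.22, so 0.762 = (0.64 + ρ_N + 0.44) / 2.440.
ρ_N = 0.762·2.440 − 0.64 − 0.44 = 0.779.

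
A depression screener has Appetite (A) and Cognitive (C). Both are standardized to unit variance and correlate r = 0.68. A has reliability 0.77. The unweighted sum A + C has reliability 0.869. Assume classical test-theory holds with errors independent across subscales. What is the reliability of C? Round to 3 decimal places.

0.790

Var(A+C) = 2 + 2·0.68 = 3.360.
True-score variance = ρ_A + ρ_C + 2·0.68, so 0.869 = (0.77 + ρ_C + 1.36) / 3.360.
ρ_C = 0.869·3.360 − 0.77 − 1.36 = 0.790.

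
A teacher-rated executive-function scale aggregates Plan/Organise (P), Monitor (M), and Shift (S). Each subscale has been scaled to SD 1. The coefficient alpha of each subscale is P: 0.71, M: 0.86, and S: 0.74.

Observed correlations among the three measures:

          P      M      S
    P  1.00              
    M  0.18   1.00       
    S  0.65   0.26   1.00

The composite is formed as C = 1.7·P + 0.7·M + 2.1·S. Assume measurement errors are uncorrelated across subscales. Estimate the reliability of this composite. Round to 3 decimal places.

0.849

Var(C) = 1.7² + 0.7² + 2.1² + 2·[1.19·0.18 + 3.57·0.65 + 1.47·0.26] = 7.79 + 5.8338 = 13.6238.
With uncorrelated errors the cross-covariances are all true-score covariance, so they carry over unchanged; only the diagonal terms shrink to ρᵢσᵢ².
True-score variance = [1.7²·0.71 + 0.7²·0.86 + 2.1²·0.74] + 5.8338 = 5.7367 + 5.8338 = 11.5705.
Reliability = 11.5705 / 13.6238 = 0.849.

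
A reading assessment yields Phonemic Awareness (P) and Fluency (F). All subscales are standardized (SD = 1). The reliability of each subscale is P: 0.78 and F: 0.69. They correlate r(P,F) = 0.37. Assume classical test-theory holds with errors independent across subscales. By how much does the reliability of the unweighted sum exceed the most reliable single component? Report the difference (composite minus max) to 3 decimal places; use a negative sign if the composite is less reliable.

0.027

Var(sum) = 2 + 0.74 = 2.74; true-score variance = 1.47 + 0.74 = 2.21; composite reliability = 0.8066.
Max component reliability = 0.7800.
Difference = 0.8066 − 0.7800 = 0.027.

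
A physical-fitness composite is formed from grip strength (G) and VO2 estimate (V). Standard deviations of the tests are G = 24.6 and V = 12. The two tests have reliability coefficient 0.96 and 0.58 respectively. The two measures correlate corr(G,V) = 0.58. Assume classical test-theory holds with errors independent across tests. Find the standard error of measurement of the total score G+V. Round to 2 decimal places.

9.20

Var(total) = 749.16 + 342.432 = 1091.59.
True-score variance = 664.474 + 342.432 = 1006.91, so reliability = 0.9224.
Error variance = 1091.59 − 1006.91 = 84.6864; SEM = √84.6864 = 9.20.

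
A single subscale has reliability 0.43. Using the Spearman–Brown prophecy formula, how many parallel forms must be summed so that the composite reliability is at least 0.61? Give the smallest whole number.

k ≥ ρ*(1−ρ₁)/(ρ₁(1−ρ*)) = 0.61·0.57 / (0.43·0.39) = 2.073.
Smallest integer k = 3.

3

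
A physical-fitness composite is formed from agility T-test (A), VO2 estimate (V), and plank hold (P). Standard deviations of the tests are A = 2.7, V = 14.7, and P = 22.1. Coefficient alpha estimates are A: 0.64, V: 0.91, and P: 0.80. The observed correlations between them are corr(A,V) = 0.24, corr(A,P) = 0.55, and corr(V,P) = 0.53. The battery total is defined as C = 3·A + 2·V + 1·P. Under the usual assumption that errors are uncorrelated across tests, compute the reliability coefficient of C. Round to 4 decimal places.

0.9177

Var(C) = 3²·2.7² + 2²·14.7² + 22.1² + 2·[6·2.7·14.7·0.24 + 3·2.7·22.1·0.55 + 2·14.7·22.1·0.53] = 1418.38 + 999.943 = 2418.32.
With uncorrelated errors the cross-covariances are all true-score covariance, so they carry over unchanged; only the diagonal terms shrink to ρᵢσᵢ².
True-score variance = [3²·2.7²·0.64 + 2²·14.7²·0.91 + 22.1²·0.80] + 999.943 = 1219.29 + 999.943 = 2219.23.
Reliability = 2219.23 / 2418.32 = 0.9177.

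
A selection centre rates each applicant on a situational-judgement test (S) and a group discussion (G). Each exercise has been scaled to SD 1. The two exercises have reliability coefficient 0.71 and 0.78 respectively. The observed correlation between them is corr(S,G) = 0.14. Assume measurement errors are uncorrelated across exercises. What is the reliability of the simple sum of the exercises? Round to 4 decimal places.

Var(S+G) = 2 + 2·[0.14] = 2 + 0.28 = 2.28.
Under uncorrelated errors the observed covariances equal the true-score covariances, so only the own-variance terms attenuate.
True-score variance = [0.71 + 0.78] + 0.28 = 1.49 + 0.28 = 1.77.
Reliability = 1.77 / 2.28 = 0.7763.

0.7763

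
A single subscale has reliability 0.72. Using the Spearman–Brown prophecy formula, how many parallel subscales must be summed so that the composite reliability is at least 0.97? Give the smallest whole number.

k ≥ ρ*(1−ρ₁)/(ρ₁(1−ρ*)) = 0.97·0.28 / (0.72·0.03) = 12.574.
Smallest integer k = 13.

13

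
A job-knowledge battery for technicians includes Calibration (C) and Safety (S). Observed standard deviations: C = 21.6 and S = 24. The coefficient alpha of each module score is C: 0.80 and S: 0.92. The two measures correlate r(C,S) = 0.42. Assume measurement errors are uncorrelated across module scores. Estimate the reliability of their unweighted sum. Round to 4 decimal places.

Var(C+S) = 21.6² + 24² + 2·[21.6·24·0.42] = 1042.56 + 435.456 = 1478.02.
Because errors are independent across components, Cov(Tᵢ,Tⱼ) = Cov(Xᵢ,Xⱼ); the off-diagonal part of the true-score variance is the same as above.
True-score variance = [21.6²·0.80 + 24²·0.92] + 435.456 = 903.168 + 435.456 = 1338.62.
Reliability = 1338.62 / 1478.02 = 0.9057.

0.9057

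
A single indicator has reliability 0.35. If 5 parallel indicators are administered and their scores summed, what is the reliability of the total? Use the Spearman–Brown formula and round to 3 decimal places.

ρ_k = kρ / (1 + (k−1)ρ) = 5·0.35 / (1 + 4·0.35) = 1.750 / 2.400 = 0.729.

0.729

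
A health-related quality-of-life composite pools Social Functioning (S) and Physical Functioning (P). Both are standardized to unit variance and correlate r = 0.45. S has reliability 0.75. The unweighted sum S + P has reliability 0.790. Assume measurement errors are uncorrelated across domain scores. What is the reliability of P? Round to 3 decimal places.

Var(S+P) = 2 + 2·0.45 = 2.900.
True-score variance = ρ_S + ρ_P + 2·0.45, so 0.790 = (0.75 + ρ_P + 0.90) / 2.900.
ρ_P = 0.790·2.900 − 0.75 − 0.90 = 0.641.

0.641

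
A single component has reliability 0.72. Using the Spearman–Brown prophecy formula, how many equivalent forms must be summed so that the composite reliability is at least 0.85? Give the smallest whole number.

k ≥ ρ*(1−ρ₁)/(ρ₁(1−ρ*)) = 0.85·0.28 / (0.72·0.15) = 2.204.
Smallest integer k = 3.

3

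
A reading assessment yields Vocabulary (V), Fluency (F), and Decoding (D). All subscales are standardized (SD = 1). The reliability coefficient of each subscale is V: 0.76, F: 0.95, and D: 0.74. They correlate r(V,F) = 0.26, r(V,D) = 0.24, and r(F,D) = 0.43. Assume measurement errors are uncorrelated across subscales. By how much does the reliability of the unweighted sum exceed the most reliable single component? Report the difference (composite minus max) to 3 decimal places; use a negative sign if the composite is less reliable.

-0.063

Var(sum) = 3 + 1.86 = 4.86; true-score variance = 2.45 + 1.86 = 4.31; composite reliability = 0.8868.
Max component reliability = 0.9500.
Difference = 0.8868 − 0.9500 = -0.063.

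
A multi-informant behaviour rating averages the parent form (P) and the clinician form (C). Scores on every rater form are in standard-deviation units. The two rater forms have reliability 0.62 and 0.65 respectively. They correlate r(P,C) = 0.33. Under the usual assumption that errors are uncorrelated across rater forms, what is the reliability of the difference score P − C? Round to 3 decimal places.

0.455

Var(P−C) = 1 + 1 − 2·0.33 = 2 − 0.66 = 1.34.
Because errors are independent across components, Cov(Tᵢ,Tⱼ) = Cov(Xᵢ,Xⱼ); the off-diagonal part of the true-score variance is the same as above.
True-score variance = [0.62 + 0.65] − 0.66 = 1.27 − 0.66 = 0.61.
Reliability = 0.61 / 1.34 = 0.455.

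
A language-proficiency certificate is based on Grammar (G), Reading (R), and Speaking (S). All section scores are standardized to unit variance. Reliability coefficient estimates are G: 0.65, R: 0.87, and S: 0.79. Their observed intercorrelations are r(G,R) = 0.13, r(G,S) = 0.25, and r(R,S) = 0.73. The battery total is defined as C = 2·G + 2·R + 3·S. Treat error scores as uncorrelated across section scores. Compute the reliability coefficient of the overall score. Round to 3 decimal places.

0.872

Var(C) = 2² + 2² + 3² + 2·[4·0.13 + 6·0.25 + 6·0.73] = 17 + 12.8 = 29.8.
With uncorrelated errors the cross-covariances are all true-score covariance, so they carry over unchanged; only the diagonal terms shrink to ρᵢσᵢ².
True-score variance = [2²·0.65 + 2²·0.87 + 3²·0.79] + 12.8 = 13.19 + 12.8 = 25.99.
Reliability = 25.99 / 29.8 = 0.872.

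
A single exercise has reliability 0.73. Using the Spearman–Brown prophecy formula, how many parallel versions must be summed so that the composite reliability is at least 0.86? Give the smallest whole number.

k ≥ ρ*(1−ρ₁)/(ρ₁(1−ρ*)) = 0.86·0.27 / (0.73·0.14) = 2.272.
Smallest integer k = 3.

3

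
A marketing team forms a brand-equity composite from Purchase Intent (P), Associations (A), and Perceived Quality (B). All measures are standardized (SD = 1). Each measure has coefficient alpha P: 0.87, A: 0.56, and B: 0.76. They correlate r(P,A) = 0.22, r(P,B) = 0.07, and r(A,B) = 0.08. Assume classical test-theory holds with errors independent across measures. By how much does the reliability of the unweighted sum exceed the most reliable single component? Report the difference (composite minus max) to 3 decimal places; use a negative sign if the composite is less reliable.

Var(sum) = 3 + 0.74 = 3.74; true-score variance = 2.19 + 0.74 = 2.93; composite reliability = 0.7834.
Max component reliability = 0.8700.
Difference = 0.7834 − 0.8700 = -0.087.

-0.087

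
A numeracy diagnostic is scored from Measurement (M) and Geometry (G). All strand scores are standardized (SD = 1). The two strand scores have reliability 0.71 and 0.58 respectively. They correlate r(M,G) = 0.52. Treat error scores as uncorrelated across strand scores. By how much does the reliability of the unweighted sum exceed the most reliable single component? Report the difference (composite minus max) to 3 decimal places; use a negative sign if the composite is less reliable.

Var(sum) = 2 + 1.04 = 3.04; true-score variance = 1.29 + 1.04 = 2.33; composite reliability = 0.7664.
Max component reliability = 0.7100.
Difference = 0.7664 − 0.7100 = 0.056.

0.056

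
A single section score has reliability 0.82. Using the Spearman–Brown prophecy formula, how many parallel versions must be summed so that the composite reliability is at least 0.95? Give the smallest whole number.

k ≥ ρ*(1−ρ₁)/(ρ₁(1−ρ*)) = 0.95·0.18 / (0.82·0.05) = 4.171.
Smallest integer k = 5.

5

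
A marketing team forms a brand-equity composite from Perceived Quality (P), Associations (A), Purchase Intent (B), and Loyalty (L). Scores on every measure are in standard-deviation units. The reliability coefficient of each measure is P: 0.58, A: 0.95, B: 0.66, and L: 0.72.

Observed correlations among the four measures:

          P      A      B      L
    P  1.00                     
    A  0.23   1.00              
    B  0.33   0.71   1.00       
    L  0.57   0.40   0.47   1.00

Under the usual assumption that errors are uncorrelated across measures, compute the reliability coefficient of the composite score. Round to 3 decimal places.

0.884

Var(P+A+B+L) = 4 + 2·[0.23 + 0.33 + 0.57 + 0.71 + 0.40 + 0.47] = 4 + 5.42 = 9.42.
Because errors are independent across components, Cov(Tᵢ,Tⱼ) = Cov(Xᵢ,Xⱼ); the off-diagonal part of the true-score variance is the same as above.
True-score variance = [0.58 + 0.95 + 0.66 + 0.72] + 5.42 = 2.91 + 5.42 = 8.33.
Reliability = 8.33 / 9.42 = 0.884.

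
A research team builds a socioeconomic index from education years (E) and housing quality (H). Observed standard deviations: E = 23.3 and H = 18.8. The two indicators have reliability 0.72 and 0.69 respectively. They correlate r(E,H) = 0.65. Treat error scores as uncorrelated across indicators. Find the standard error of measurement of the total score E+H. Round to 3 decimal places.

Var(total) = 896.33 + 569.452 = 1465.78.
True-score variance = 634.754 + 569.452 = 1204.21, so reliability = 0.8215.
Error variance = 1465.78 − 1204.21 = 261.576; SEM = √261.576 = 16.173.

16.173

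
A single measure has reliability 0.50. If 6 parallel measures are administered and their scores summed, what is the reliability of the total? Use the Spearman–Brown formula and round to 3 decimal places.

ρ_k = kρ / (1 + (k−1)ρ) = 6·0.50 / (1 + 5·0.50) = 3.000 / 3.500 = 0.857.

0.857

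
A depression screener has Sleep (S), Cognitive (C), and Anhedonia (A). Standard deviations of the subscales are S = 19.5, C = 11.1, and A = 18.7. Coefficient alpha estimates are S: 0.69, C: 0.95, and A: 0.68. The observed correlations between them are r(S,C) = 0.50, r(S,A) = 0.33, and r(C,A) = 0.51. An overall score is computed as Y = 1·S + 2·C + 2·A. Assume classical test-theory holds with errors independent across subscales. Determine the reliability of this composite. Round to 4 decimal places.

Var(Y) = 19.5² + 2²·11.1² + 2²·18.7² + 2·[2·19.5·11.1·0.50 + 2·19.5·18.7·0.33 + 4·11.1·18.7·0.51] = 2271.85 + 1761.12 = 4032.97.
Because errors are independent across components, Cov(Tᵢ,Tⱼ) = Cov(Xᵢ,Xⱼ); the off-diagonal part of the true-score variance is the same as above.
True-score variance = [19.5²·0.69 + 2²·11.1²·0.95 + 2²·18.7²·0.68] + 1761.12 = 1681.73 + 1761.12 = 3442.85.
Reliability = 3442.85 / 4032.97 = 0.8537.

0.8537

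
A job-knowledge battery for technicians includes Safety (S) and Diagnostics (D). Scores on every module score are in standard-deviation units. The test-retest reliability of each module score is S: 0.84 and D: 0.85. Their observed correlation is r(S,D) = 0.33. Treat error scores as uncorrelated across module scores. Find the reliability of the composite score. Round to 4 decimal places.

0.8835

Var(S+D) = 2 + 2·[0.33] = 2 + 0.66 = 2.66.
Because errors are independent across components, Cov(Tᵢ,Tⱼ) = Cov(Xᵢ,Xⱼ); the off-diagonal part of the true-score variance is the same as above.
True-score variance = [0.84 + 0.85] + 0.66 = 1.69 + 0.66 = 2.35.
Reliability = 2.35 / 2.66 = 0.8835.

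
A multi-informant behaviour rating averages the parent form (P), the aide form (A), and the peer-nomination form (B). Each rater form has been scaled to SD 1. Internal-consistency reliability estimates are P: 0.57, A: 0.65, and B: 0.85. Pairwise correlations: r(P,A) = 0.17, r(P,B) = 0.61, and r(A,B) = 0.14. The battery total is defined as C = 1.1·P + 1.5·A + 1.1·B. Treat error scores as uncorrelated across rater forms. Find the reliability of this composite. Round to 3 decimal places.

0.792

Var(C) = 1.1² + 1.5² + 1.1² + 2·[1.65·0.17 + 1.21·0.61 + 1.65·0.14] = 4.67 + 2.4992 = 7.1692.
Under uncorrelated errors the observed covariances equal the true-score covariances, so only the own-variance terms attenuate.
True-score variance = [1.1²·0.57 + 1.5²·0.65 + 1.1²·0.85] + 2.4992 = 3.1807 + 2.4992 = 5.6799.
Reliability = 5.6799 / 7.1692 = 0.792.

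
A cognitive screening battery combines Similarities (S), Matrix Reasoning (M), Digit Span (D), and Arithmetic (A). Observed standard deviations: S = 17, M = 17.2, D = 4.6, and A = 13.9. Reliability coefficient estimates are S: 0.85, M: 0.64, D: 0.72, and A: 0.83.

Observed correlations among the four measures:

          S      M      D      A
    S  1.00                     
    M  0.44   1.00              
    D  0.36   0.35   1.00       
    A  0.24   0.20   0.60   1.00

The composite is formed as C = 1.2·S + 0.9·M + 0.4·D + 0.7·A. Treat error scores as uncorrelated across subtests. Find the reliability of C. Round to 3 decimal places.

Var(C) = 1.2²·17² + 0.9²·17.2² + 0.4²·4.6² + 0.7²·13.9² + 2·[1.08·17·17.2·0.44 + 0.48·17·4.6·0.36 + 0.84·17·13.9·0.24 + 0.36·17.2·4.6·0.35 + 0.63·17.2·13.9·0.20 + 0.28·4.6·13.9·0.60] = 753.849 + 501.869 = 1255.72.
Under uncorrelated errors the observed covariances equal the true-score covariances, so only the own-variance terms attenuate.
True-score variance = [1.2²·17²·0.85 + 0.9²·17.2²·0.64 + 0.4²·4.6²·0.72 + 0.7²·13.9²·0.83] + 501.869 = 588.116 + 501.869 = 1089.98.
Reliability = 1089.98 / 1255.72 = 0.868.

0.868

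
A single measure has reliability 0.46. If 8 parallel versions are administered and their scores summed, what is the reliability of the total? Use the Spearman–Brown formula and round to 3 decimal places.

ρ_k = kρ / (1 + (k−1)ρ) = 8·0.46 / (1 + 7·0.46) = 3.680 / 4.220 = 0.872.

0.872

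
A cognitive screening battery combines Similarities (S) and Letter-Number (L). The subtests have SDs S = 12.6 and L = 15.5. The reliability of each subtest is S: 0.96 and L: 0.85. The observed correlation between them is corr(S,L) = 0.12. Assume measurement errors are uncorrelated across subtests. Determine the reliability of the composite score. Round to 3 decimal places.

Var(S+L) = 12.6² + 15.5² + 2·[12.6·15.5·0.12] = 399.01 + 46.872 = 445.882.
With uncorrelated errors the cross-covariances are all true-score covariance, so they carry over unchanged; only the diagonal terms shrink to ρᵢσᵢ².
True-score variance = [12.6²·0.96 + 15.5²·0.85] + 46.872 = 356.622 + 46.872 = 403.494.
Reliability = 403.494 / 445.882 = 0.905.

0.905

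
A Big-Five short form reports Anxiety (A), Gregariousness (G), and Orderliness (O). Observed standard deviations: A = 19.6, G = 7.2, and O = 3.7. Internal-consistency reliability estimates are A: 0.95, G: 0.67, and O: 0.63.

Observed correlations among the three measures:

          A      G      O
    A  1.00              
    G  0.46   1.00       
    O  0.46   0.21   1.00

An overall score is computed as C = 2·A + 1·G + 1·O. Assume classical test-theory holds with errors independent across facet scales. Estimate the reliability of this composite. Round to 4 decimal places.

0.9507

Var(C) = 2²·19.6² + 7.2² + 3.7² + 2·[2·19.6·7.2·0.46 + 2·19.6·3.7·0.46 + 7.2·3.7·0.21] = 1602.17 + 404.286 = 2006.46.
With uncorrelated errors the cross-covariances are all true-score covariance, so they carry over unchanged; only the diagonal terms shrink to ρᵢσᵢ².
True-score variance = [2²·19.6²·0.95 + 7.2²·0.67 + 3.7²·0.63] + 404.286 = 1503.17 + 404.286 = 1907.45.
Reliability = 1907.45 / 2006.46 = 0.9507.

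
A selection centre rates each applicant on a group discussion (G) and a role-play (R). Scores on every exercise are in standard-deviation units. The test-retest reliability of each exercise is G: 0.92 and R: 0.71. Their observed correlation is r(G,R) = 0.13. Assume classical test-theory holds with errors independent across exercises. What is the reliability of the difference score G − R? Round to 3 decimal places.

Var(G−R) = 1 + 1 − 2·0.13 = 2 − 0.26 = 1.74.
Under uncorrelated errors the observed covariances equal the true-score covariances, so only the own-variance terms attenuate.
True-score variance = [0.92 + 0.71] − 0.26 = 1.63 − 0.26 = 1.37.
Reliability = 1.37 / 1.74 = 0.787.

0.787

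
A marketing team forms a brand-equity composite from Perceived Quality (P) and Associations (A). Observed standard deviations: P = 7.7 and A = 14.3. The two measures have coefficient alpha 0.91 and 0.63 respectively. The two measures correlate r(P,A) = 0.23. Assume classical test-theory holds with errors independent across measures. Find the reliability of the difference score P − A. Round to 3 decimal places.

0.620

Var(P−A) = 7.7² + 14.3² − 2·7.7·14.3·0.23 = 263.78 − 50.6506 = 213.129.
Under uncorrelated errors the observed covariances equal the true-score covariances, so only the own-variance terms attenuate.
True-score variance = [7.7²·0.91 + 14.3²·0.63] − 50.6506 = 182.783 − 50.6506 = 132.132.
Reliability = 132.132 / 213.129 = 0.620.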